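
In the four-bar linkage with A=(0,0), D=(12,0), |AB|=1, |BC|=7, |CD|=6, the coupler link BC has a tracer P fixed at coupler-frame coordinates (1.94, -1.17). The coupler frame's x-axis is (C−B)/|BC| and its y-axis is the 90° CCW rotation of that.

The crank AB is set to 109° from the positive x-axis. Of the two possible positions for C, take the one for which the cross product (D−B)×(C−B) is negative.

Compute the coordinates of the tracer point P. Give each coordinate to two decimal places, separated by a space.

1.07 -0.84

A=(0,0), D=(12.00,0)
B = A + 1.00·(cos109°, sin109°) = (-0.3256, 0.9455)
|BD| = 12.3618
circle(B,7.00) ∩ circle(D,6.00): a=6.7067, h=2.0050
  candidates: C₊=(6.5148,2.4317) cross=24.786; C₋=(6.2081,-1.5666) cross=-24.786
  mode - wants cross < 0 → take C=(6.2081,-1.5666) (cross=-24.786)
ex = (C−B)/|BC| = (0.9334,-0.3589); ey = (0.3589,0.9334)
P = B + 1.94·ex + -1.17·ey = (1.0653,-0.8428)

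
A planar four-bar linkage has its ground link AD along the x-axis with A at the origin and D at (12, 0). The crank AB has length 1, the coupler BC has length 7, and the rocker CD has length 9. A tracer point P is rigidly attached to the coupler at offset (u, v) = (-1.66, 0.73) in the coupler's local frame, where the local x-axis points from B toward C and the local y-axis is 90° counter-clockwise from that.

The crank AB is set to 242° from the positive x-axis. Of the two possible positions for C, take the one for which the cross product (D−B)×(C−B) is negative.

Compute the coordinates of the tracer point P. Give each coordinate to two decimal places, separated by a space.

A=(0,0), D=(12.00,0)
B = A + 1.00·(cos242°, sin242°) = (-0.4695, -0.8829)
|BD| = 12.5007
circle(B,7.00) ∩ circle(D,9.00): a=4.9704, h=4.9290
  candidates: C₊=(4.1404,4.3848) cross=61.616; C₋=(4.8367,-5.4486) cross=-61.616
  mode - wants cross < 0 → take C=(4.8367,-5.4486) (cross=-61.616)
ex = (C−B)/|BC| = (0.7580,-0.6522); ey = (0.6522,0.7580)
P = B + -1.66·ex + 0.73·ey = (-1.2517,0.7531)

-1.25 0.75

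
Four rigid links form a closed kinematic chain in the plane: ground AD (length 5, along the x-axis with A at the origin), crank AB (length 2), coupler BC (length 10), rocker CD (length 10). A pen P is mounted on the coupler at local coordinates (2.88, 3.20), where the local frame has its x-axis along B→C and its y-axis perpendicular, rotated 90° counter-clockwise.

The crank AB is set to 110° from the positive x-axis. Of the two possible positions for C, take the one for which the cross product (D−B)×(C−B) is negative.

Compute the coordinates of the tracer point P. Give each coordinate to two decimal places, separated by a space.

A=(0,0), D=(5.00,0)
B = A + 2.00·(cos110°, sin110°) = (-0.6840, 1.8794)
|BD| = 5.9867
circle(B,10.00) ∩ circle(D,10.00): a=2.9933, h=9.5415
  candidates: C₊=(5.1533,9.9988) cross=57.122; C₋=(-0.8374,-8.1194) cross=-57.122
  mode - wants cross < 0 → take C=(-0.8374,-8.1194) (cross=-57.122)
ex = (C−B)/|BC| = (-0.0153,-0.9999); ey = (0.9999,-0.0153)
P = B + 2.88·ex + 3.20·ey = (2.4714,-1.0493)

2.47 -1.05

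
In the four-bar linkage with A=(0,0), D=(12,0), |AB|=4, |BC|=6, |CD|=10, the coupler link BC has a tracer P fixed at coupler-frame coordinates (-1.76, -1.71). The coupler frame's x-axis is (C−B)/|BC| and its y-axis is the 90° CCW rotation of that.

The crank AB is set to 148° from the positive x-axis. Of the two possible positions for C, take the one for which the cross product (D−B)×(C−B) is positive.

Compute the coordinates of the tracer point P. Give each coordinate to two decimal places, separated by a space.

-4.83 0.13

A=(0,0), D=(12.00,0)
B = A + 4.00·(cos148°, sin148°) = (-3.3922, 2.1197)
|BD| = 15.5375
circle(B,6.00) ∩ circle(D,10.00): a=5.7092, h=1.8453
  candidates: C₊=(2.5154,3.1689) cross=28.671; C₋=(2.0119,-0.4872) cross=-28.671
  mode + wants cross > 0 → take C=(2.5154,3.1689) (cross=28.671)
ex = (C−B)/|BC| = (0.9846,0.1749); ey = (-0.1749,0.9846)
P = B + -1.76·ex + -1.71·ey = (-4.8261,0.1283)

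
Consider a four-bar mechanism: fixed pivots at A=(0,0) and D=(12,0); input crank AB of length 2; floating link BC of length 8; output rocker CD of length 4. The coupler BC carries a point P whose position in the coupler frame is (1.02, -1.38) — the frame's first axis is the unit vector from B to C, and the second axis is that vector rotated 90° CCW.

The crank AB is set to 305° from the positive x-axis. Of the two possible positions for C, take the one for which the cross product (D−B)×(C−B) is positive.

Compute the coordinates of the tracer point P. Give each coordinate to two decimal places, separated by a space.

A=(0,0), D=(12.00,0)
B = A + 2.00·(cos305°, sin305°) = (1.1472, -1.6383)
|BD| = 10.9758
circle(B,8.00) ∩ circle(D,4.00): a=7.6745, h=2.2587
  candidates: C₊=(8.3986,1.7406) cross=24.791; C₋=(9.0728,-2.7261) cross=-24.791
  mode + wants cross > 0 → take C=(8.3986,1.7406) (cross=24.791)
ex = (C−B)/|BC| = (0.9064,0.4224); ey = (-0.4224,0.9064)
P = B + 1.02·ex + -1.38·ey = (2.6546,-2.4584)

2.65 -2.46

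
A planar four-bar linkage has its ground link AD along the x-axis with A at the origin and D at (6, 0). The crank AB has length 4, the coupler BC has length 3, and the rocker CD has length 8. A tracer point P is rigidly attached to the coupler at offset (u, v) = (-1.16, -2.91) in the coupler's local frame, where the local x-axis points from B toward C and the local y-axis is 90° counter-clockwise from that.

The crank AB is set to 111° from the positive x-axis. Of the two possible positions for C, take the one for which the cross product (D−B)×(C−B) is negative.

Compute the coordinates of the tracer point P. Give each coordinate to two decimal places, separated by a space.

-4.09 5.39

A=(0,0), D=(6.00,0)
B = A + 4.00·(cos111°, sin111°) = (-1.4335, 3.7343)
|BD| = 8.3188
circle(B,3.00) ∩ circle(D,8.00): a=0.8536, h=2.8760
  candidates: C₊=(0.6203,5.9211) cross=23.925; C₋=(-1.9618,0.7812) cross=-23.925
  mode - wants cross < 0 → take C=(-1.9618,0.7812) (cross=-23.925)
ex = (C−B)/|BC| = (-0.1761,-0.9844); ey = (0.9844,-0.1761)
P = B + -1.16·ex + -2.91·ey = (-4.0937,5.3886)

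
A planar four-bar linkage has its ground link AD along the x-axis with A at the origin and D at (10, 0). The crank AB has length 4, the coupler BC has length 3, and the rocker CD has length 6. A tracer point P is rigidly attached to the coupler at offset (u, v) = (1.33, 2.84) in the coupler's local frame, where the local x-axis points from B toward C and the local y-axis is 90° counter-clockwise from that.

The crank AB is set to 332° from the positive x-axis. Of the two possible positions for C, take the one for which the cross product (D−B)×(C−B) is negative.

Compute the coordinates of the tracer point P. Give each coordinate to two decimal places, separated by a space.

A=(0,0), D=(10.00,0)
B = A + 4.00·(cos332°, sin332°) = (3.5318, -1.8779)
|BD| = 6.7353
circle(B,3.00) ∩ circle(D,6.00): a=1.3633, h=2.6724
  candidates: C₊=(4.0959,1.0686) cross=17.999; C₋=(5.5861,-4.0642) cross=-17.999
  mode - wants cross < 0 → take C=(5.5861,-4.0642) (cross=-17.999)
ex = (C−B)/|BC| = (0.6848,-0.7288); ey = (0.7288,0.6848)
P = B + 1.33·ex + 2.84·ey = (6.5122,-0.9024)

6.51 -0.90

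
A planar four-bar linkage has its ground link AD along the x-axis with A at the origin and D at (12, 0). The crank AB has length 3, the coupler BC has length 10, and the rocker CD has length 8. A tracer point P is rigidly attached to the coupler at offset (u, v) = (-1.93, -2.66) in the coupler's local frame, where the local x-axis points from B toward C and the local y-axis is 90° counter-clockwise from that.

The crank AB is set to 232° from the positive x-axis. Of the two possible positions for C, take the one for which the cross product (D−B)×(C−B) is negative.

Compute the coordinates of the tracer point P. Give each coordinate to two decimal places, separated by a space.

-4.70 -4.00

A=(0,0), D=(12.00,0)
B = A + 3.00·(cos232°, sin232°) = (-1.8470, -2.3640)
|BD| = 14.0473
circle(B,10.00) ∩ circle(D,8.00): a=8.3050, h=5.5701
  candidates: C₊=(5.4022,4.5243) cross=78.245; C₋=(7.2770,-6.4570) cross=-78.245
  mode - wants cross < 0 → take C=(7.2770,-6.4570) (cross=-78.245)
ex = (C−B)/|BC| = (0.9124,-0.4093); ey = (0.4093,0.9124)
P = B + -1.93·ex + -2.66·ey = (-4.6967,-4.0011)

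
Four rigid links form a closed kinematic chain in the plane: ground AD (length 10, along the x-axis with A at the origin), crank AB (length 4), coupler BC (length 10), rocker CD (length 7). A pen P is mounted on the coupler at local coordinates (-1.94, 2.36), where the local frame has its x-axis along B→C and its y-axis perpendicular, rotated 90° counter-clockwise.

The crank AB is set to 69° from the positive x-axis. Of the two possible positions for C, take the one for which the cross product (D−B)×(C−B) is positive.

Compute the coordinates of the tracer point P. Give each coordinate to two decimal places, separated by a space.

-1.16 5.35

A=(0,0), D=(10.00,0)
B = A + 4.00·(cos69°, sin69°) = (1.4335, 3.7343)
|BD| = 9.3451
circle(B,10.00) ∩ circle(D,7.00): a=7.4012, h=6.7247
  candidates: C₊=(10.9053,6.9412) cross=62.843; C₋=(5.5309,-5.3877) cross=-62.843
  mode + wants cross > 0 → take C=(10.9053,6.9412) (cross=62.843)
ex = (C−B)/|BC| = (0.9472,0.3207); ey = (-0.3207,0.9472)
P = B + -1.94·ex + 2.36·ey = (-1.1609,5.3475)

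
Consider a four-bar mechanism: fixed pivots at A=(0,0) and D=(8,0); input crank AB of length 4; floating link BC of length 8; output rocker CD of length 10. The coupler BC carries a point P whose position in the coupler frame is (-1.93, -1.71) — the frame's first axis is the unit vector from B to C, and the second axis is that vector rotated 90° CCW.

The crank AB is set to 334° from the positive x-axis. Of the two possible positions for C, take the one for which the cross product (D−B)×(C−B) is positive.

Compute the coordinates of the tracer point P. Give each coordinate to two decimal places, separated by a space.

6.07 -2.49

A=(0,0), D=(8.00,0)
B = A + 4.00·(cos334°, sin334°) = (3.5952, -1.7535)
|BD| = 4.7410
circle(B,8.00) ∩ circle(D,10.00): a=-1.4262, h=7.8719
  candidates: C₊=(-0.6413,5.0327) cross=37.321; C₋=(5.1816,-9.5946) cross=-37.321
  mode + wants cross > 0 → take C=(-0.6413,5.0327) (cross=37.321)
ex = (C−B)/|BC| = (-0.5296,0.8483); ey = (-0.8483,-0.5296)
P = B + -1.93·ex + -1.71·ey = (6.0678,-2.4851)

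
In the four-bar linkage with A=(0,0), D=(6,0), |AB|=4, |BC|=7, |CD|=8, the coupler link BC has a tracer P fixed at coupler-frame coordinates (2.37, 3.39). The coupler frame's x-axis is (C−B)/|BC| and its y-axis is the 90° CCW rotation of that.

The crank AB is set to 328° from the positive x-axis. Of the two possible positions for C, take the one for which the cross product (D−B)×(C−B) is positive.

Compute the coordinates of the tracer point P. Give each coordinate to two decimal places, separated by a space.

-0.70 -2.74

A=(0,0), D=(6.00,0)
B = A + 4.00·(cos328°, sin328°) = (3.3922, -2.1197)
|BD| = 3.3606
circle(B,7.00) ∩ circle(D,8.00): a=-0.5514, h=6.9782
  candidates: C₊=(-1.4372,2.9476) cross=23.451; C₋=(7.3658,-7.8826) cross=-23.451
  mode + wants cross > 0 → take C=(-1.4372,2.9476) (cross=23.451)
ex = (C−B)/|BC| = (-0.6899,0.7239); ey = (-0.7239,-0.6899)
P = B + 2.37·ex + 3.39·ey = (-0.6969,-2.7428)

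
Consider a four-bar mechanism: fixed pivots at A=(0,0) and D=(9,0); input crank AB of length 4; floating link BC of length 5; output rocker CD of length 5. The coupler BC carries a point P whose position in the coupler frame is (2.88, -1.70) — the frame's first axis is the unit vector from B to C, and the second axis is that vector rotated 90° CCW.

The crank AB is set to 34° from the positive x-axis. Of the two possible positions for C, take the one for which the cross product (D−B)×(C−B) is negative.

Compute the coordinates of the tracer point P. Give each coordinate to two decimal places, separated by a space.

A=(0,0), D=(9.00,0)
B = A + 4.00·(cos34°, sin34°) = (3.3162, 2.2368)
|BD| = 6.1081
circle(B,5.00) ∩ circle(D,5.00): a=3.0541, h=3.9589
  candidates: C₊=(7.6078,4.8023) cross=24.181; C₋=(4.7084,-2.5655) cross=-24.181
  mode - wants cross < 0 → take C=(4.7084,-2.5655) (cross=-24.181)
ex = (C−B)/|BC| = (0.2784,-0.9605); ey = (0.9605,0.2784)
P = B + 2.88·ex + -1.70·ey = (2.4853,-1.0027)

2.49 -1.00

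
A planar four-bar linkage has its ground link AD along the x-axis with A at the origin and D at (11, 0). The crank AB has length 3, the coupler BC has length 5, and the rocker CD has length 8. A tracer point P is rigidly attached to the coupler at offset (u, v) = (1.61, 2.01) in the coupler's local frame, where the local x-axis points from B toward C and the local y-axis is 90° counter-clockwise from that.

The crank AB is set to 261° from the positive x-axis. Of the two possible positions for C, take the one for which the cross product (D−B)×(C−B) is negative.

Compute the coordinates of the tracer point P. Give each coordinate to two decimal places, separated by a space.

1.65 -1.50

A=(0,0), D=(11.00,0)
B = A + 3.00·(cos261°, sin261°) = (-0.4693, -2.9631)
|BD| = 11.8459
circle(B,5.00) ∩ circle(D,8.00): a=4.2768, h=2.5902
  candidates: C₊=(3.0236,0.6146) cross=30.683; C₋=(4.3194,-4.4011) cross=-30.683
  mode - wants cross < 0 → take C=(4.3194,-4.4011) (cross=-30.683)
ex = (C−B)/|BC| = (0.9577,-0.2876); ey = (0.2876,0.9577)
P = B + 1.61·ex + 2.01·ey = (1.6508,-1.5011)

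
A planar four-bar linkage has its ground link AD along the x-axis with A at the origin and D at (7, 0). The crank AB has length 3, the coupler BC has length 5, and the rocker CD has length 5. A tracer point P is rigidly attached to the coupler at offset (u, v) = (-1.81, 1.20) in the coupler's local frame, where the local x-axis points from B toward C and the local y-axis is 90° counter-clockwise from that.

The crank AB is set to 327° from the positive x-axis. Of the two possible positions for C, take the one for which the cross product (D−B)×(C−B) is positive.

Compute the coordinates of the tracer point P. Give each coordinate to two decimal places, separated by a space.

A=(0,0), D=(7.00,0)
B = A + 3.00·(cos327°, sin327°) = (2.5160, -1.6339)
|BD| = 4.7724
circle(B,5.00) ∩ circle(D,5.00): a=2.3862, h=4.3939
  candidates: C₊=(3.2537,3.3114) cross=20.969; C₋=(6.2623,-4.9453) cross=-20.969
  mode + wants cross > 0 → take C=(3.2537,3.3114) (cross=20.969)
ex = (C−B)/|BC| = (0.1475,0.9891); ey = (-0.9891,0.1475)
P = B + -1.81·ex + 1.20·ey = (1.0621,-3.2471)

1.06 -3.25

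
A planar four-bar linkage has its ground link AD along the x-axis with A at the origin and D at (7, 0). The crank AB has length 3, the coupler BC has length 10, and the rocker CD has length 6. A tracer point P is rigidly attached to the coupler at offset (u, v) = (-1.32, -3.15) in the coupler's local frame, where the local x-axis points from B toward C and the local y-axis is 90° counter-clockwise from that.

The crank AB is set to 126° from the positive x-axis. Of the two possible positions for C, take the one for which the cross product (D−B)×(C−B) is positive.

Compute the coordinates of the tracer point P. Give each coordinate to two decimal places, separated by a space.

A=(0,0), D=(7.00,0)
B = A + 3.00·(cos126°, sin126°) = (-1.7634, 2.4271)
|BD| = 9.0932
circle(B,10.00) ∩ circle(D,6.00): a=8.0657, h=5.9114
  candidates: C₊=(7.5875,5.9712) cross=53.753; C₋=(4.4320,-5.4227) cross=-53.753
  mode + wants cross > 0 → take C=(7.5875,5.9712) (cross=53.753)
ex = (C−B)/|BC| = (0.9351,0.3544); ey = (-0.3544,0.9351)
P = B + -1.32·ex + -3.15·ey = (-1.8813,-0.9863)

-1.88 -0.99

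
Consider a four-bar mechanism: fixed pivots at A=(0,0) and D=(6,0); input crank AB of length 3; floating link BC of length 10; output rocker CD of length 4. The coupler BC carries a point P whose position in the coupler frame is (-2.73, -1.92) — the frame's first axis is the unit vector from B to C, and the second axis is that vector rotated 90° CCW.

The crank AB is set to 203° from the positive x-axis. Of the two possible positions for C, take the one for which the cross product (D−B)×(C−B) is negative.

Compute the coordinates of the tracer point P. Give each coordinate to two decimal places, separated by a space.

A=(0,0), D=(6.00,0)
B = A + 3.00·(cos203°, sin203°) = (-2.7615, -1.1722)
|BD| = 8.8396
circle(B,10.00) ∩ circle(D,4.00): a=9.1711, h=3.9862
  candidates: C₊=(5.8000,3.9950) cross=35.237; C₋=(6.8572,-3.9071) cross=-35.237
  mode - wants cross < 0 → take C=(6.8572,-3.9071) (cross=-35.237)
ex = (C−B)/|BC| = (0.9619,-0.2735); ey = (0.2735,0.9619)
P = B + -2.73·ex + -1.92·ey = (-5.9125,-2.2724)

-5.91 -2.27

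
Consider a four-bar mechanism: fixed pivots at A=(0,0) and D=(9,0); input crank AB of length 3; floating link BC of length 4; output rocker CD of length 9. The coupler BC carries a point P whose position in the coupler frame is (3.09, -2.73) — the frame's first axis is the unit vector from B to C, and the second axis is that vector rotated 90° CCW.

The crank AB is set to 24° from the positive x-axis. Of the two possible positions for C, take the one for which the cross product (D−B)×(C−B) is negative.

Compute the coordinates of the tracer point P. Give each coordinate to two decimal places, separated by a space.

-1.33 0.57

A=(0,0), D=(9.00,0)
B = A + 3.00·(cos24°, sin24°) = (2.7406, 1.2202)
|BD| = 6.3772
circle(B,4.00) ∩ circle(D,9.00): a=-1.9077, h=3.5158
  candidates: C₊=(1.5409,5.0360) cross=22.421; C₋=(0.1955,-1.8656) cross=-22.421
  mode - wants cross < 0 → take C=(0.1955,-1.8656) (cross=-22.421)
ex = (C−B)/|BC| = (-0.6363,-0.7715); ey = (0.7715,-0.6363)
P = B + 3.09·ex + -2.73·ey = (-1.3316,0.5735)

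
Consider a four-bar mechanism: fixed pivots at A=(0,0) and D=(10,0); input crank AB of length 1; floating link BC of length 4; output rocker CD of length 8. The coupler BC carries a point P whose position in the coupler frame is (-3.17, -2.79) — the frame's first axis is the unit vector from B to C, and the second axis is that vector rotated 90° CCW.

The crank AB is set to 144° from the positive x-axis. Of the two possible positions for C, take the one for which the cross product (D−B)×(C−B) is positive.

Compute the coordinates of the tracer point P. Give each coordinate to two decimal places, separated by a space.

-1.89 -3.50

A=(0,0), D=(10.00,0)
B = A + 1.00·(cos144°, sin144°) = (-0.8090, 0.5878)
|BD| = 10.8250
circle(B,4.00) ∩ circle(D,8.00): a=3.1954, h=2.4061
  candidates: C₊=(2.5123,2.8168) cross=26.046; C₋=(2.2510,-1.9883) cross=-26.046
  mode + wants cross > 0 → take C=(2.5123,2.8168) (cross=26.046)
ex = (C−B)/|BC| = (0.8303,0.5573); ey = (-0.5573,0.8303)
P = B + -3.17·ex + -2.79·ey = (-1.8864,-3.4954)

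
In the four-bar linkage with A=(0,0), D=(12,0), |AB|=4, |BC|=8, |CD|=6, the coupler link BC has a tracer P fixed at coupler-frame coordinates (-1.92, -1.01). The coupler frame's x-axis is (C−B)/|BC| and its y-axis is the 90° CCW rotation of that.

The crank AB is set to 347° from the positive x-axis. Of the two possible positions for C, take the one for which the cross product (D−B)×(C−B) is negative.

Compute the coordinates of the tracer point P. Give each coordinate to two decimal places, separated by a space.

1.76 -0.54

A=(0,0), D=(12.00,0)
B = A + 4.00·(cos347°, sin347°) = (3.8975, -0.8998)
|BD| = 8.1523
circle(B,8.00) ∩ circle(D,6.00): a=5.7935, h=5.5169
  candidates: C₊=(9.0466,5.2228) cross=44.975; C₋=(10.2645,-5.7435) cross=-44.975
  mode - wants cross < 0 → take C=(10.2645,-5.7435) (cross=-44.975)
ex = (C−B)/|BC| = (0.7959,-0.6055); ey = (0.6055,0.7959)
P = B + -1.92·ex + -1.01·ey = (1.7579,-0.5411)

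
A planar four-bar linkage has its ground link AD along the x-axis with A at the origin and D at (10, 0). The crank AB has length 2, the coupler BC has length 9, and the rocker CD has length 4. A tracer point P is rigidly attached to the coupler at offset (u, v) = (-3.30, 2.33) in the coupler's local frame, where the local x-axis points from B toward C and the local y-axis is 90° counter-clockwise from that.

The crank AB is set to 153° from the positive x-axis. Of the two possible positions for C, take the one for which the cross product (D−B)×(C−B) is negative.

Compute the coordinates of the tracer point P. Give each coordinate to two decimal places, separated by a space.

A=(0,0), D=(10.00,0)
B = A + 2.00·(cos153°, sin153°) = (-1.7820, 0.9080)
|BD| = 11.8169
circle(B,9.00) ∩ circle(D,4.00): a=8.6588, h=2.4548
  candidates: C₊=(7.0398,2.6902) cross=29.008; C₋=(6.6625,-2.2048) cross=-29.008
  mode - wants cross < 0 → take C=(6.6625,-2.2048) (cross=-29.008)
ex = (C−B)/|BC| = (0.9383,-0.3459); ey = (0.3459,0.9383)
P = B + -3.30·ex + 2.33·ey = (-4.0725,4.2355)

-4.07 4.24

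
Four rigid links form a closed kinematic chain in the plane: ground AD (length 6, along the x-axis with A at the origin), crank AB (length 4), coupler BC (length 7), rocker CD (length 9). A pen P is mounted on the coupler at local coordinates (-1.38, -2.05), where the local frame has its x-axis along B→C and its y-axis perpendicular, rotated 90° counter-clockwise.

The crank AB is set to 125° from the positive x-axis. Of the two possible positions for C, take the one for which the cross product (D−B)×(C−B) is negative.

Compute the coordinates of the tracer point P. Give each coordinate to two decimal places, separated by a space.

-4.36 4.63

A=(0,0), D=(6.00,0)
B = A + 4.00·(cos125°, sin125°) = (-2.2943, 3.2766)
|BD| = 8.9181
circle(B,7.00) ∩ circle(D,9.00): a=2.6649, h=6.4729
  candidates: C₊=(2.5624,8.3176) cross=57.726; C₋=(-2.1940,-3.7227) cross=-57.726
  mode - wants cross < 0 → take C=(-2.1940,-3.7227) (cross=-57.726)
ex = (C−B)/|BC| = (0.0143,-0.9999); ey = (0.9999,0.0143)
P = B + -1.38·ex + -2.05·ey = (-4.3639,4.6271)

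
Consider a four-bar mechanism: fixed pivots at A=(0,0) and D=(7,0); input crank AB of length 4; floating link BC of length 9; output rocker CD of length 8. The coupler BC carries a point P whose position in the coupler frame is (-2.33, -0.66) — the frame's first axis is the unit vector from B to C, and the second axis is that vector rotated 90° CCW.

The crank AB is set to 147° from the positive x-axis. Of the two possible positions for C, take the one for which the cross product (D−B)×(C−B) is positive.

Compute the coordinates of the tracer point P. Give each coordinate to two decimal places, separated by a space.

-4.87 0.29

A=(0,0), D=(7.00,0)
B = A + 4.00·(cos147°, sin147°) = (-3.3547, 2.1786)
|BD| = 10.5814
circle(B,9.00) ∩ circle(D,8.00): a=6.0940, h=6.6229
  candidates: C₊=(3.9723,7.4049) cross=70.080; C₋=(1.2452,-5.5572) cross=-70.080
  mode + wants cross > 0 → take C=(3.9723,7.4049) (cross=70.080)
ex = (C−B)/|BC| = (0.8141,0.5807); ey = (-0.5807,0.8141)
P = B + -2.33·ex + -0.66·ey = (-4.8683,0.2882)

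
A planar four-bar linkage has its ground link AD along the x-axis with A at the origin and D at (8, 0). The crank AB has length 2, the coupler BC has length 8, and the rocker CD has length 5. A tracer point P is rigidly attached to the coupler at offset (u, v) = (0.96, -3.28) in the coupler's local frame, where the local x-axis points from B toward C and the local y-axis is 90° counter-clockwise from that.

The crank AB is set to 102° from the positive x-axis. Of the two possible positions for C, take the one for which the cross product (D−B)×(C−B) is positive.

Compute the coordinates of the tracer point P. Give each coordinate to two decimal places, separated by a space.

1.68 -0.74

A=(0,0), D=(8.00,0)
B = A + 2.00·(cos102°, sin102°) = (-0.4158, 1.9563)
|BD| = 8.6402
circle(B,8.00) ∩ circle(D,5.00): a=6.5770, h=4.5545
  candidates: C₊=(7.0216,4.9033) cross=39.352; C₋=(4.9592,-3.9690) cross=-39.352
  mode + wants cross > 0 → take C=(7.0216,4.9033) (cross=39.352)
ex = (C−B)/|BC| = (0.9297,0.3684); ey = (-0.3684,0.9297)
P = B + 0.96·ex + -3.28·ey = (1.6850,-0.7394)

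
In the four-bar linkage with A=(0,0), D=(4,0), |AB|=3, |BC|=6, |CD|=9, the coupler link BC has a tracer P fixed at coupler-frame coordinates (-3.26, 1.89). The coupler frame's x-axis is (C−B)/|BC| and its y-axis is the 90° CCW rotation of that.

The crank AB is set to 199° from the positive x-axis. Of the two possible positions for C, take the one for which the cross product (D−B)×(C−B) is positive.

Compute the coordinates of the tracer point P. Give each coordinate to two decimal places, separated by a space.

-4.36 -4.42

A=(0,0), D=(4.00,0)
B = A + 3.00·(cos199°, sin199°) = (-2.8366, -0.9767)
|BD| = 6.9060
circle(B,6.00) ∩ circle(D,9.00): a=0.1949, h=5.9968
  candidates: C₊=(-3.4917,4.9874) cross=41.414; C₋=(-1.7955,-6.8857) cross=-41.414
  mode + wants cross > 0 → take C=(-3.4917,4.9874) (cross=41.414)
ex = (C−B)/|BC| = (-0.1092,0.9940); ey = (-0.9940,-0.1092)
P = B + -3.26·ex + 1.89·ey = (-4.3593,-4.4236)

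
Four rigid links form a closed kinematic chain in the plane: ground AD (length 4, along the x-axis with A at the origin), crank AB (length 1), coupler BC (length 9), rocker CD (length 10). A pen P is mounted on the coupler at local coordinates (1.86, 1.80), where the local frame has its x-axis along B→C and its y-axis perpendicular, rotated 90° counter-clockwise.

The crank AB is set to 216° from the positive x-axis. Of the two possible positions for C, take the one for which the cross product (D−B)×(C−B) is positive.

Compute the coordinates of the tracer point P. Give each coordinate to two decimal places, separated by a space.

-2.74 1.14

A=(0,0), D=(4.00,0)
B = A + 1.00·(cos216°, sin216°) = (-0.8090, -0.5878)
|BD| = 4.8448
circle(B,9.00) ∩ circle(D,10.00): a=0.4615, h=8.9882
  candidates: C₊=(-1.4414,8.3900) cross=43.546; C₋=(0.7396,-9.4536) cross=-43.546
  mode + wants cross > 0 → take C=(-1.4414,8.3900) (cross=43.546)
ex = (C−B)/|BC| = (-0.0703,0.9975); ey = (-0.9975,-0.0703)
P = B + 1.86·ex + 1.80·ey = (-2.7353,1.1412)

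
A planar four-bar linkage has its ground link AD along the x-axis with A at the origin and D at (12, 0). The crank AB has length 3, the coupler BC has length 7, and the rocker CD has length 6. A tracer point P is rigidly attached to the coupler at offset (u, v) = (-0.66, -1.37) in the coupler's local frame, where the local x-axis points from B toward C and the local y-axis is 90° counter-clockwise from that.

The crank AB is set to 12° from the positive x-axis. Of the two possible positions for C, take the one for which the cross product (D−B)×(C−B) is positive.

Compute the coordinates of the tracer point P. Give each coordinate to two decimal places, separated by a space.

A=(0,0), D=(12.00,0)
B = A + 3.00·(cos12°, sin12°) = (2.9344, 0.6237)
|BD| = 9.0870
circle(B,7.00) ∩ circle(D,6.00): a=5.2588, h=4.6201
  candidates: C₊=(8.4980,4.8719) cross=41.982; C₋=(7.8637,-4.3464) cross=-41.982
  mode + wants cross > 0 → take C=(8.4980,4.8719) (cross=41.982)
ex = (C−B)/|BC| = (0.7948,0.6069); ey = (-0.6069,0.7948)
P = B + -0.66·ex + -1.37·ey = (3.2413,-0.8657)

3.24 -0.87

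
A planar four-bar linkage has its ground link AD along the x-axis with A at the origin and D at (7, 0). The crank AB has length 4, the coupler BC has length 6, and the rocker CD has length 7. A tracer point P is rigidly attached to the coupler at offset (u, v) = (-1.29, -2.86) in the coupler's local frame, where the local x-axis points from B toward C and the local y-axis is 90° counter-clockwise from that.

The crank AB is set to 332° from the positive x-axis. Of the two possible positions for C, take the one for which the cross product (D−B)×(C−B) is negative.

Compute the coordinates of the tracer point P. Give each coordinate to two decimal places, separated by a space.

0.42 -2.27

A=(0,0), D=(7.00,0)
B = A + 4.00·(cos332°, sin332°) = (3.5318, -1.8779)
|BD| = 3.9440
circle(B,6.00) ∩ circle(D,7.00): a=0.3239, h=5.9913
  candidates: C₊=(0.9639,3.5449) cross=23.629; C₋=(6.6693,-6.9922) cross=-23.629
  mode - wants cross < 0 → take C=(6.6693,-6.9922) (cross=-23.629)
ex = (C−B)/|BC| = (0.5229,-0.8524); ey = (0.8524,0.5229)
P = B + -1.29·ex + -2.86·ey = (0.4194,-2.2739)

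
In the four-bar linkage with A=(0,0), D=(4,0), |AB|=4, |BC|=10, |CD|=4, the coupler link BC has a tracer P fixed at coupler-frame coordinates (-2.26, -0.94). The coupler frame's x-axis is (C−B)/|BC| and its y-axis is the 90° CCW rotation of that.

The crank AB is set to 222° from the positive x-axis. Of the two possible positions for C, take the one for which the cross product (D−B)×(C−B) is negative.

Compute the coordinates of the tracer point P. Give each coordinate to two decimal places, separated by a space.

A=(0,0), D=(4.00,0)
B = A + 4.00·(cos222°, sin222°) = (-2.9726, -2.6765)
|BD| = 7.4686
circle(B,10.00) ∩ circle(D,4.00): a=9.3578, h=3.5258
  candidates: C₊=(4.5002,3.9686) cross=26.333; C₋=(7.0272,-2.6146) cross=-26.333
  mode - wants cross < 0 → take C=(7.0272,-2.6146) (cross=-26.333)
ex = (C−B)/|BC| = (1.0000,0.0062); ey = (-0.0062,1.0000)
P = B + -2.26·ex + -0.94·ey = (-5.2267,-3.6305)

-5.23 -3.63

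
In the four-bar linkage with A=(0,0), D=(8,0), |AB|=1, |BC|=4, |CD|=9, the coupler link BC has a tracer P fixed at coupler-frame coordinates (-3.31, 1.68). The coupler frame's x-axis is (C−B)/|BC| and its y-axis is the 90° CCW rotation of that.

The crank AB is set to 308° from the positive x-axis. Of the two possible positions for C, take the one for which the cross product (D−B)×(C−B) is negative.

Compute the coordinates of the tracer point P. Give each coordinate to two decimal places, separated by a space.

2.49 2.41

A=(0,0), D=(8.00,0)
B = A + 1.00·(cos308°, sin308°) = (0.6157, -0.7880)
|BD| = 7.4263
circle(B,4.00) ∩ circle(D,9.00): a=-0.6632, h=3.9446
  candidates: C₊=(-0.4624,3.0640) cross=29.294; C₋=(0.3748,-4.7807) cross=-29.294
  mode - wants cross < 0 → take C=(0.3748,-4.7807) (cross=-29.294)
ex = (C−B)/|BC| = (-0.0602,-0.9982); ey = (0.9982,-0.0602)
P = B + -3.31·ex + 1.68·ey = (2.4920,2.4148)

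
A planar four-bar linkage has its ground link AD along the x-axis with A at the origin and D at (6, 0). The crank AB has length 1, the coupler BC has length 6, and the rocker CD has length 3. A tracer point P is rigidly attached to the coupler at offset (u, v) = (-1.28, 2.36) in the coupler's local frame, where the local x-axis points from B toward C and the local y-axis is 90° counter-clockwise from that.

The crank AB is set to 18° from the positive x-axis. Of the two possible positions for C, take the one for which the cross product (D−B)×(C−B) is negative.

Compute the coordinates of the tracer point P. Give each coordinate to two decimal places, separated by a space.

1.18 2.98

A=(0,0), D=(6.00,0)
B = A + 1.00·(cos18°, sin18°) = (0.9511, 0.3090)
|BD| = 5.0584
circle(B,6.00) ∩ circle(D,3.00): a=5.1980, h=2.9967
  candidates: C₊=(6.3224,2.9826) cross=15.159; C₋=(5.9563,-2.9997) cross=-15.159
  mode - wants cross < 0 → take C=(5.9563,-2.9997) (cross=-15.159)
ex = (C−B)/|BC| = (0.8342,-0.5514); ey = (0.5514,0.8342)
P = B + -1.28·ex + 2.36·ey = (1.1847,2.9836)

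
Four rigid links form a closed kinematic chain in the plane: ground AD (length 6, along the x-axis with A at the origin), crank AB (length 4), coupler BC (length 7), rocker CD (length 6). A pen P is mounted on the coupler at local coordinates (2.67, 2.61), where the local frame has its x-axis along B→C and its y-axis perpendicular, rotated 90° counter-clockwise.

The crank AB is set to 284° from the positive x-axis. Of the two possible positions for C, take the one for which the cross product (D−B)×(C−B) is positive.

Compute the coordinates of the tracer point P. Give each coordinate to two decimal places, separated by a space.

A=(0,0), D=(6.00,0)
B = A + 4.00·(cos284°, sin284°) = (0.9677, -3.8812)
|BD| = 6.3551
circle(B,7.00) ∩ circle(D,6.00): a=4.2004, h=5.5997
  candidates: C₊=(0.8739,3.1182) cross=35.587; C₋=(7.7136,-5.7501) cross=-35.587
  mode + wants cross > 0 → take C=(0.8739,3.1182) (cross=35.587)
ex = (C−B)/|BC| = (-0.0134,0.9999); ey = (-0.9999,-0.0134)
P = B + 2.67·ex + 2.61·ey = (-1.6779,-1.2464)

-1.68 -1.25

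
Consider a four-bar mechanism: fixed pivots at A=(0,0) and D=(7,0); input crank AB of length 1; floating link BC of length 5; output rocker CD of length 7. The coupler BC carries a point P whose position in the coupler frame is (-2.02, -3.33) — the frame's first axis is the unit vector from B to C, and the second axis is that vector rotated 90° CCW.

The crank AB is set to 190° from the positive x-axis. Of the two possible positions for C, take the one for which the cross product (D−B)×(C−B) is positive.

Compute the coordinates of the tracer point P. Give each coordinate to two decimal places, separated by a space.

0.97 -3.54

A=(0,0), D=(7.00,0)
B = A + 1.00·(cos190°, sin190°) = (-0.9848, -0.1736)
|BD| = 7.9867
circle(B,5.00) ∩ circle(D,7.00): a=2.4908, h=4.3354
  candidates: C₊=(1.4112,4.2149) cross=34.625; C₋=(1.5997,-4.4539) cross=-34.625
  mode + wants cross > 0 → take C=(1.4112,4.2149) (cross=34.625)
ex = (C−B)/|BC| = (0.4792,0.8777); ey = (-0.8777,0.4792)
P = B + -2.02·ex + -3.33·ey = (0.9700,-3.5423)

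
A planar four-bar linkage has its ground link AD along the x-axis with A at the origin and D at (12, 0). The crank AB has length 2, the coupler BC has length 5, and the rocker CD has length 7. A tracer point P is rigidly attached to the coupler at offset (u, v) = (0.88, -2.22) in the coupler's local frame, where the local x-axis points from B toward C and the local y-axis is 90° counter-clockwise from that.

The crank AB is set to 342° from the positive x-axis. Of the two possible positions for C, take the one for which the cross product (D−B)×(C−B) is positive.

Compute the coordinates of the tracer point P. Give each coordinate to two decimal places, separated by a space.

4.06 -1.65

A=(0,0), D=(12.00,0)
B = A + 2.00·(cos342°, sin342°) = (1.9021, -0.6180)
|BD| = 10.1168
circle(B,5.00) ∩ circle(D,7.00): a=3.8722, h=3.1632
  candidates: C₊=(5.5739,2.7758) cross=32.001; C₋=(5.9604,-3.5388) cross=-32.001
  mode + wants cross > 0 → take C=(5.5739,2.7758) (cross=32.001)
ex = (C−B)/|BC| = (0.7344,0.6788); ey = (-0.6788,0.7344)
P = B + 0.88·ex + -2.22·ey = (4.0552,-1.6510)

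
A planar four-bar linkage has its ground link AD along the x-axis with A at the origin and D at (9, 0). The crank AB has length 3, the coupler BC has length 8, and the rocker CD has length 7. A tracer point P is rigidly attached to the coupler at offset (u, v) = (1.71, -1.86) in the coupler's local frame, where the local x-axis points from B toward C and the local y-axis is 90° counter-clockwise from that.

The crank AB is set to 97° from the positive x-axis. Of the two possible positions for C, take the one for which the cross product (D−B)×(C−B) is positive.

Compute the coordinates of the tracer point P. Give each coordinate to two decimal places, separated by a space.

2.00 2.10

A=(0,0), D=(9.00,0)
B = A + 3.00·(cos97°, sin97°) = (-0.3656, 2.9776)
|BD| = 9.8276
circle(B,8.00) ∩ circle(D,7.00): a=5.6769, h=5.6367
  candidates: C₊=(6.7523,6.6293) cross=55.395; C₋=(3.3366,-4.1141) cross=-55.395
  mode + wants cross > 0 → take C=(6.7523,6.6293) (cross=55.395)
ex = (C−B)/|BC| = (0.8897,0.4565); ey = (-0.4565,0.8897)
P = B + 1.71·ex + -1.86·ey = (2.0049,2.1033)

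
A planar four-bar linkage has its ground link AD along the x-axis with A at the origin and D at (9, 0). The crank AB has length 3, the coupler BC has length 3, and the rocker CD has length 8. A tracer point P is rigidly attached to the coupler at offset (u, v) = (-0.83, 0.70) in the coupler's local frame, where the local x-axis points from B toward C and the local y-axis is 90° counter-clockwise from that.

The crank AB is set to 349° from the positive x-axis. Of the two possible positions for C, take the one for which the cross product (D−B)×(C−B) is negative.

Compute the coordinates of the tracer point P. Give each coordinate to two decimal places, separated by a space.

3.92 -0.10

A=(0,0), D=(9.00,0)
B = A + 3.00·(cos349°, sin349°) = (2.9449, -0.5724)
|BD| = 6.0821
circle(B,3.00) ∩ circle(D,8.00): a=-1.4804, h=2.6093
  candidates: C₊=(1.2255,1.8860) cross=15.870; C₋=(1.7166,-3.3095) cross=-15.870
  mode - wants cross < 0 → take C=(1.7166,-3.3095) (cross=-15.870)
ex = (C−B)/|BC| = (-0.4094,-0.9123); ey = (0.9123,-0.4094)
P = B + -0.83·ex + 0.70·ey = (3.9233,-0.1018)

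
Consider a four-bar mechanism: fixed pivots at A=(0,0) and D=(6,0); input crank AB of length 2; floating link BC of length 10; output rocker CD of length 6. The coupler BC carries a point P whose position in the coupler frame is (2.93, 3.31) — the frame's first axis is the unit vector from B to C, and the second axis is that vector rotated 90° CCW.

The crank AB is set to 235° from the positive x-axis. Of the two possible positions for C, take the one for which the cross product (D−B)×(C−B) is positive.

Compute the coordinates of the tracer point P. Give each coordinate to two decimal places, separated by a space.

-1.76 2.74

A=(0,0), D=(6.00,0)
B = A + 2.00·(cos235°, sin235°) = (-1.1472, -1.6383)
|BD| = 7.3325
circle(B,10.00) ∩ circle(D,6.00): a=8.0304, h=5.9593
  candidates: C₊=(5.3487,5.9646) cross=43.697; C₋=(8.0117,-5.6527) cross=-43.697
  mode + wants cross > 0 → take C=(5.3487,5.9646) (cross=43.697)
ex = (C−B)/|BC| = (0.6496,0.7603); ey = (-0.7603,0.6496)
P = B + 2.93·ex + 3.31·ey = (-1.7604,2.7395)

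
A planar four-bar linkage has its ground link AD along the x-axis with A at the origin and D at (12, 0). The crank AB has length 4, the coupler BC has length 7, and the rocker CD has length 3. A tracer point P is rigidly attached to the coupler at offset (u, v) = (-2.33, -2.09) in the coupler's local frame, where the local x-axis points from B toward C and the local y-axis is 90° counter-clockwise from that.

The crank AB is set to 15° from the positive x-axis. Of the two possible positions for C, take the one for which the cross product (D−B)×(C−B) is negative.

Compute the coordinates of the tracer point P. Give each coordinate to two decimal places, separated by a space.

0.82 0.29

A=(0,0), D=(12.00,0)
B = A + 4.00·(cos15°, sin15°) = (3.8637, 1.0353)
|BD| = 8.2019
circle(B,7.00) ∩ circle(D,3.00): a=6.5394, h=2.4972
  candidates: C₊=(10.6660,2.6871) cross=20.482; C₋=(10.0356,-2.2674) cross=-20.482
  mode - wants cross < 0 → take C=(10.0356,-2.2674) (cross=-20.482)
ex = (C−B)/|BC| = (0.8817,-0.4718); ey = (0.4718,0.8817)
P = B + -2.33·ex + -2.09·ey = (0.8233,0.2918)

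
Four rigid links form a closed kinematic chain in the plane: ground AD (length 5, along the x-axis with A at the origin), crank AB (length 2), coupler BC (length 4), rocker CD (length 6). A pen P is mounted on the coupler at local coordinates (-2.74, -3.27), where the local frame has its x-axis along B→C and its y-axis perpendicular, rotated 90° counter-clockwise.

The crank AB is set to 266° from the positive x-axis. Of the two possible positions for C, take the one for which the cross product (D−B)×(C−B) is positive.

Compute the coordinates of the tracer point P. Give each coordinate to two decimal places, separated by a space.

3.46 -4.28

A=(0,0), D=(5.00,0)
B = A + 2.00·(cos266°, sin266°) = (-0.1395, -1.9951)
|BD| = 5.5132
circle(B,4.00) ∩ circle(D,6.00): a=0.9428, h=3.8873
  candidates: C₊=(-0.6674,1.9699) cross=21.431; C₋=(2.1461,-5.2778) cross=-21.431
  mode + wants cross > 0 → take C=(-0.6674,1.9699) (cross=21.431)
ex = (C−B)/|BC| = (-0.1320,0.9913); ey = (-0.9913,-0.1320)
P = B + -2.74·ex + -3.27·ey = (3.4635,-4.2796)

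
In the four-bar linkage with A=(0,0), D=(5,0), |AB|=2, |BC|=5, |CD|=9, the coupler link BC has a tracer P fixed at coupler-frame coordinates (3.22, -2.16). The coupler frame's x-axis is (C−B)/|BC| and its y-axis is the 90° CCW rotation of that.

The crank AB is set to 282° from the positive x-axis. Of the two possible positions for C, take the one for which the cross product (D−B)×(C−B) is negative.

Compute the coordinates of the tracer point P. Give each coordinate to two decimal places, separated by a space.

-2.53 -4.48

A=(0,0), D=(5.00,0)
B = A + 2.00·(cos282°, sin282°) = (0.4158, -1.9563)
|BD| = 4.9842
circle(B,5.00) ∩ circle(D,9.00): a=-3.1257, h=3.9025
  candidates: C₊=(-3.9908,0.4062) cross=19.451; C₋=(-0.9273,-6.7725) cross=-19.451
  mode - wants cross < 0 → take C=(-0.9273,-6.7725) (cross=-19.451)
ex = (C−B)/|BC| = (-0.2686,-0.9632); ey = (0.9632,-0.2686)
P = B + 3.22·ex + -2.16·ey = (-2.5298,-4.4777)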